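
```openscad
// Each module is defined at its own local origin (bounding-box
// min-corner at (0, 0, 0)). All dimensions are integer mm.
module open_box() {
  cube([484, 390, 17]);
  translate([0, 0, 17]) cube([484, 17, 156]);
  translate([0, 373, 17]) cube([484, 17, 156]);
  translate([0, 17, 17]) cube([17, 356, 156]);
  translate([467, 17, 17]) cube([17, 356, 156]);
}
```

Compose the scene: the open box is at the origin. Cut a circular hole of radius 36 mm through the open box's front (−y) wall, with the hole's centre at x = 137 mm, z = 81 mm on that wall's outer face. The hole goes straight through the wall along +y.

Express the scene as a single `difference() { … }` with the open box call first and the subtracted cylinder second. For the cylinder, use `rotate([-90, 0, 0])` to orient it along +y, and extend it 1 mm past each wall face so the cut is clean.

difference() {
  open_box();
  translate([137, -1, 81]) rotate([-90, 0, 0]) cylinder(h = 19, r = 36);
}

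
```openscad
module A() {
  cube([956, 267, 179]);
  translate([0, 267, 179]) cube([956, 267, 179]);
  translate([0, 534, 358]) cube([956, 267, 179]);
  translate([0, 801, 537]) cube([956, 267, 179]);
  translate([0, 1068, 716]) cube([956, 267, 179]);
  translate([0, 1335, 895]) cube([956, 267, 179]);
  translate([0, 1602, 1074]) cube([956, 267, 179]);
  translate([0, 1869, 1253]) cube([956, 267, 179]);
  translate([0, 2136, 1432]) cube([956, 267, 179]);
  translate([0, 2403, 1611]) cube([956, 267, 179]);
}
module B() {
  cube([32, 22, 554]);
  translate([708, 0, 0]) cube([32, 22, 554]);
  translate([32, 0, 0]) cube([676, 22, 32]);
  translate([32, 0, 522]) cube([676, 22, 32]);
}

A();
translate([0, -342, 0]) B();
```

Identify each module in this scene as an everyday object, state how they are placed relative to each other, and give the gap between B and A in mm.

A is a staircase. B is a picture frame. The picture frame is on the floor beside the staircase on its −y side. The gap between the picture frame and the staircase is 320 mm.

The picture frame's nearest face is 320 mm from the staircase's −y face.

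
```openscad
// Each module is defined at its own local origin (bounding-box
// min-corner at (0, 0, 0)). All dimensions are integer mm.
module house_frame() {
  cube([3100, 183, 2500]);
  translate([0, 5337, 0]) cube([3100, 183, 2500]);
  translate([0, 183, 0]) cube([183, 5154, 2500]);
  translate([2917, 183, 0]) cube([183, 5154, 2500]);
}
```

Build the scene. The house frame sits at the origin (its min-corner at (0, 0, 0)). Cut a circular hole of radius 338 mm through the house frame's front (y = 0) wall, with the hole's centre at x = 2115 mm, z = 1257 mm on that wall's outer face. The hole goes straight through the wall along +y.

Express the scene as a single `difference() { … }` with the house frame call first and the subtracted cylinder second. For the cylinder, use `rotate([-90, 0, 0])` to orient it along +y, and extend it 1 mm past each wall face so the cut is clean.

difference() {
  house_frame();
  translate([2115, -1, 1257]) rotate([-90, 0, 0]) cylinder(h = 185, r = 338);
}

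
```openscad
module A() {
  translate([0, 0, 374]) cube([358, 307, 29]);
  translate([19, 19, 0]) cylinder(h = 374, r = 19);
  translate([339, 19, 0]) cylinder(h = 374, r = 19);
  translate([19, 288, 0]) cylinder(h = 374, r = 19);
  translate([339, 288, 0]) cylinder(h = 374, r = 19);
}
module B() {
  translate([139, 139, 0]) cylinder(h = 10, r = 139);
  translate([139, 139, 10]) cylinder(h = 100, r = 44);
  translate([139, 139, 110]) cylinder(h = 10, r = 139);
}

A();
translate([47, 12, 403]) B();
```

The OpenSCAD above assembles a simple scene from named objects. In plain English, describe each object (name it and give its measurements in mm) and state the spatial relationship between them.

A is a simple wooden stool: a rectangular seat 358 mm (x) by 307 mm (y), 29 mm thick, top face at z = 403 mm, on four round legs, each 38 mm in diameter. The legs rest on z = 0, each leg's axis is inset half a diameter from the nearest pair of seat edges (so the leg's bounding box is flush with the corner).

B is a spool: two coaxial disc flanges of radius 139 mm and thickness 10 mm, joined by a core cylinder of radius 44 mm and height 100 mm. The lower flange rests on z = 0 and the three cylinders share a vertical axis.

The spool is on top of the stool.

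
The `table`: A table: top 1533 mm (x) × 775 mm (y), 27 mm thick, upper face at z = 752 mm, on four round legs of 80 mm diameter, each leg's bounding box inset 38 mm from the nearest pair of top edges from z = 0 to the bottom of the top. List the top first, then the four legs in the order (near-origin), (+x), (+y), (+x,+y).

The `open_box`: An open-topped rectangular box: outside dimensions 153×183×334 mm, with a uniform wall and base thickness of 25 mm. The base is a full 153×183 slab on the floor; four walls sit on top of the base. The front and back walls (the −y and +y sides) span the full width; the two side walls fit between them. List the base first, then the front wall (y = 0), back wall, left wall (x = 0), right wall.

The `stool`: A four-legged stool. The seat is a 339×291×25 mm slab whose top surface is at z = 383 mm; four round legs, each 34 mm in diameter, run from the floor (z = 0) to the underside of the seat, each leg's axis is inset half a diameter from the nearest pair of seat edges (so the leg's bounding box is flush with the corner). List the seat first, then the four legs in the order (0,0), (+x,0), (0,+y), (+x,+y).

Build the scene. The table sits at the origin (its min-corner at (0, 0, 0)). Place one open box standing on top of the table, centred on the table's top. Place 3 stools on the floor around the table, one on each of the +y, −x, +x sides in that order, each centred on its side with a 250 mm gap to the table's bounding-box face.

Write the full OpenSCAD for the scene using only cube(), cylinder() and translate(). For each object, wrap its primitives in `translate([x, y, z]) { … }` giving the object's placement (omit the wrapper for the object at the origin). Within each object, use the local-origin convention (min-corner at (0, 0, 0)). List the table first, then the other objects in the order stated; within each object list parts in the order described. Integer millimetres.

translate([0, 0, 725]) cube([1533, 775, 27]);
translate([78, 78, 0]) cylinder(h = 725, r = 40);
translate([1455, 78, 0]) cylinder(h = 725, r = 40);
translate([78, 697, 0]) cylinder(h = 725, r = 40);
translate([1455, 697, 0]) cylinder(h = 725, r = 40);
translate([690, 296, 752]) {
  cube([153, 183, 25]);
  translate([0, 0, 25]) cube([153, 25, 309]);
  translate([0, 158, 25]) cube([153, 25, 309]);
  translate([0, 25, 25]) cube([25, 133, 309]);
  translate([128, 25, 25]) cube([25, 133, 309]);
}
translate([597, 1025, 0]) {
  translate([0, 0, 358]) cube([339, 291, 25]);
  translate([17, 17, 0]) cylinder(h = 358, r = 17);
  translate([322, 17, 0]) cylinder(h = 358, r = 17);
  translate([17, 274, 0]) cylinder(h = 358, r = 17);
  translate([322, 274, 0]) cylinder(h = 358, r = 17);
}
translate([-589, 242, 0]) {
  translate([0, 0, 358]) cube([339, 291, 25]);
  translate([17, 17, 0]) cylinder(h = 358, r = 17);
  translate([322, 17, 0]) cylinder(h = 358, r = 17);
  translate([17, 274, 0]) cylinder(h = 358, r = 17);
  translate([322, 274, 0]) cylinder(h = 358, r = 17);
}
translate([1783, 242, 0]) {
  translate([0, 0, 358]) cube([339, 291, 25]);
  translate([17, 17, 0]) cylinder(h = 358, r = 17);
  translate([322, 17, 0]) cylinder(h = 358, r = 17);
  translate([17, 274, 0]) cylinder(h = 358, r = 17);
  translate([322, 274, 0]) cylinder(h = 358, r = 17);
}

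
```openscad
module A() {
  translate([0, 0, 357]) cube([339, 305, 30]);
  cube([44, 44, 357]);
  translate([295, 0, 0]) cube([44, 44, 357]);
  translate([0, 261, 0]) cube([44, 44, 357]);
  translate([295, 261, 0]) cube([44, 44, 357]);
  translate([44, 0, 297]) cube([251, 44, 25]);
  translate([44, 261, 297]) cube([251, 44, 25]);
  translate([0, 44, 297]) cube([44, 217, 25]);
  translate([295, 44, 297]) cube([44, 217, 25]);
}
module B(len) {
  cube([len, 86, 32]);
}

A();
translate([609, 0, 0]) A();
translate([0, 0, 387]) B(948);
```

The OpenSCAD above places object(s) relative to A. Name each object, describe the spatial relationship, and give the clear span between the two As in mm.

Second stool starts at x = 609; first ends at x = 339; clear span = 609 − 339 = 270 mm.

A is a stool. B is a beam. A beam spans the tops of two stools. The clear span between the two stools is 270 mm.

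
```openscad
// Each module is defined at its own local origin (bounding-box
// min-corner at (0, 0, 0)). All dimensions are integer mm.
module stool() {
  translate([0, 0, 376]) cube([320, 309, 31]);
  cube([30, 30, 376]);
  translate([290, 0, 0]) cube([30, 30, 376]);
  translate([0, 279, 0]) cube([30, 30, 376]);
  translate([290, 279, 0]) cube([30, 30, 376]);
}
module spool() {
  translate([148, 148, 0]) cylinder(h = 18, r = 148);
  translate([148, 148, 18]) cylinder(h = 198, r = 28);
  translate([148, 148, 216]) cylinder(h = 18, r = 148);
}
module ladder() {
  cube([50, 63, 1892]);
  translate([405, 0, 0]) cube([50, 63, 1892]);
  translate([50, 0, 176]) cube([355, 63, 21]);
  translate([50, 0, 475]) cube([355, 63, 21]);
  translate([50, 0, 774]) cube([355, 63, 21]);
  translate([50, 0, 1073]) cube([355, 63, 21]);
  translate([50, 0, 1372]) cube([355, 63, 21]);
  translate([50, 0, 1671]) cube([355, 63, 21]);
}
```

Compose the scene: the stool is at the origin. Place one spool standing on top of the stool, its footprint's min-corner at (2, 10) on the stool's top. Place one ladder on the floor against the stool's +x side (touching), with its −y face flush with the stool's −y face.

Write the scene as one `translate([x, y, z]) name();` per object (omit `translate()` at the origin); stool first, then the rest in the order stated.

stool();
translate([2, 10, 407]) spool();
translate([320, 0, 0]) ladder();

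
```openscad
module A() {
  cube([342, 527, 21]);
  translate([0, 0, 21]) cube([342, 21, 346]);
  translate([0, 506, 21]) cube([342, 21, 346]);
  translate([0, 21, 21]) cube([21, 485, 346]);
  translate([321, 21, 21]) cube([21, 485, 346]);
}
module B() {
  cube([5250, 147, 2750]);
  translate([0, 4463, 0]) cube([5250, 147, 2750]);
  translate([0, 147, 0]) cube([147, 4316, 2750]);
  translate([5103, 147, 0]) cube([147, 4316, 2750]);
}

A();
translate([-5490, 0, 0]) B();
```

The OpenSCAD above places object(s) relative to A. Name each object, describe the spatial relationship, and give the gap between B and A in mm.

The house frame's nearest face is 240 mm from the open box's −x face.

A is an open box. B is a house frame. The house frame is on the floor beside the open box on its −x side. The gap between the house frame and the open box is 240 mm.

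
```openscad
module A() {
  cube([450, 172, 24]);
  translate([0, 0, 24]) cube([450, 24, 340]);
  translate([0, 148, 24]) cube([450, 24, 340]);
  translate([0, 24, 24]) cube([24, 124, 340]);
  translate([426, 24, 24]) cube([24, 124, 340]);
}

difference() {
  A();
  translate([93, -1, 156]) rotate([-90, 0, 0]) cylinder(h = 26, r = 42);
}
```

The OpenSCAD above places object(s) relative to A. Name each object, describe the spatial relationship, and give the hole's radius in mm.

The subtracted cylinder has r = 42 mm.

A is an open box. The open box has a circular hole through its front wall. The hole's radius is 42 mm.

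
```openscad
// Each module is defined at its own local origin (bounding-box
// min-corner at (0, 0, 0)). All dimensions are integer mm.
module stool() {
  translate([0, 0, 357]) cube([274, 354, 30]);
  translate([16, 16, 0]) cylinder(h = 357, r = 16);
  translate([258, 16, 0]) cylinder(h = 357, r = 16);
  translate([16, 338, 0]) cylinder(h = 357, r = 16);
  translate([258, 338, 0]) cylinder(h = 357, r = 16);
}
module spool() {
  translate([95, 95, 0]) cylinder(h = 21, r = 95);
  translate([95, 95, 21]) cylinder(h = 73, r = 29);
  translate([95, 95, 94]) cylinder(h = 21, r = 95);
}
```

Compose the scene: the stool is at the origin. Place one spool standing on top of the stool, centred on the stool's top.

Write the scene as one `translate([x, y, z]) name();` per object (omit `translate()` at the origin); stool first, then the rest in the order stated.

stool();
translate([42, 82, 387]) spool();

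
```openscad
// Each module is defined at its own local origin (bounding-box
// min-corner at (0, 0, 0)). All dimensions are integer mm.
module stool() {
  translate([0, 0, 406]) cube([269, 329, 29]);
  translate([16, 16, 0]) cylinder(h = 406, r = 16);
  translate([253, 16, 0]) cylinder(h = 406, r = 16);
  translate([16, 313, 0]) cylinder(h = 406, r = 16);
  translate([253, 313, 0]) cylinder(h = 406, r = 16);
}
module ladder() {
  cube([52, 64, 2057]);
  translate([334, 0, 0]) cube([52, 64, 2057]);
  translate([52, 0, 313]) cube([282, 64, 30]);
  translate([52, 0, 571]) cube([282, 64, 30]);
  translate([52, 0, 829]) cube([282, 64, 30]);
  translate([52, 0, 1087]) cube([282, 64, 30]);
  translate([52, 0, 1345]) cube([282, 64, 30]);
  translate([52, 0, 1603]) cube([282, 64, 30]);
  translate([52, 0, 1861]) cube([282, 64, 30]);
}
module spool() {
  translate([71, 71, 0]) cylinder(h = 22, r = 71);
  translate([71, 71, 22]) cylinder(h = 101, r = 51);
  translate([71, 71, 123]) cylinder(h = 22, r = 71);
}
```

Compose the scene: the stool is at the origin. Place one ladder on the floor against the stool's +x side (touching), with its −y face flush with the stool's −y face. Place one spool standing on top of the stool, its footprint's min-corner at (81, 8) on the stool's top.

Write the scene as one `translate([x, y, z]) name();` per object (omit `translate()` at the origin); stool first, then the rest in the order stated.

stool();
translate([269, 0, 0]) ladder();
translate([81, 8, 435]) spool();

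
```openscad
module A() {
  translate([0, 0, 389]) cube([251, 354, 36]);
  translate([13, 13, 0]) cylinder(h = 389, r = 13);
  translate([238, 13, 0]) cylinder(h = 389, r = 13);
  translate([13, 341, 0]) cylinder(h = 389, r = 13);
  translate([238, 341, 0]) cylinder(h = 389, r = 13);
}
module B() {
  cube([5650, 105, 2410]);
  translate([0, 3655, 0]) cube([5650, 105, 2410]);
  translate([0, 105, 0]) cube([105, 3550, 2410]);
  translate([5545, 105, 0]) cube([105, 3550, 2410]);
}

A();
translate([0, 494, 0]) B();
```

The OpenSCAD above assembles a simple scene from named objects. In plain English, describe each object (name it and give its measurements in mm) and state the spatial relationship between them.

A is a four-legged stool. The seat is 251×354 mm, 36 mm thick, top at z = 425 mm. It stands on four round legs, each 26 mm in diameter, from z = 0 to the seat underside, each leg's axis is inset half a diameter from the nearest pair of seat edges (so the leg's bounding box is flush with the corner).

B is a box-shaped house frame (walls only): outside footprint 5650×3760 mm, wall height 2410 mm, wall thickness 105 mm. The two y-facing walls run the full x-width; the two x-facing walls fit between the inner faces of the y-facing walls.

The house frame is on the floor beside the stool on its +y side.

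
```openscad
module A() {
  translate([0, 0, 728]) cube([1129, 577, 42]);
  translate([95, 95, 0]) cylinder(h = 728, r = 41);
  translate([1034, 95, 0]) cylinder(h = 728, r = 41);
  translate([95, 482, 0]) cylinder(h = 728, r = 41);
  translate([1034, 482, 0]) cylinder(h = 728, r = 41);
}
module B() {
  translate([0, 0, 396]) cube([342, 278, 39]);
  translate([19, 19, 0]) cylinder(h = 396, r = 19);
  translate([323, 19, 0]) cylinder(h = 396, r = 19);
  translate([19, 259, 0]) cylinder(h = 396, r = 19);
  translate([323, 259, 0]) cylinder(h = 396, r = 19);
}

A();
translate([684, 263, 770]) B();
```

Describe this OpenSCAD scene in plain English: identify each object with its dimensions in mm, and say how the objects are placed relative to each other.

A is a table with a 1129×577 mm rectangular top, 42 mm thick, top surface at z = 770 mm, supported by four round legs of 82 mm diameter, each leg's bounding box inset 54 mm from the nearest pair of top edges, running from the floor.

B is a simple wooden stool: a rectangular seat 342 mm (x) by 278 mm (y), 39 mm thick, top face at z = 435 mm, on four round legs, each 38 mm in diameter. The legs rest on z = 0, each leg's axis is inset half a diameter from the nearest pair of seat edges (so the leg's bounding box is flush with the corner).

The stool is on top of the table.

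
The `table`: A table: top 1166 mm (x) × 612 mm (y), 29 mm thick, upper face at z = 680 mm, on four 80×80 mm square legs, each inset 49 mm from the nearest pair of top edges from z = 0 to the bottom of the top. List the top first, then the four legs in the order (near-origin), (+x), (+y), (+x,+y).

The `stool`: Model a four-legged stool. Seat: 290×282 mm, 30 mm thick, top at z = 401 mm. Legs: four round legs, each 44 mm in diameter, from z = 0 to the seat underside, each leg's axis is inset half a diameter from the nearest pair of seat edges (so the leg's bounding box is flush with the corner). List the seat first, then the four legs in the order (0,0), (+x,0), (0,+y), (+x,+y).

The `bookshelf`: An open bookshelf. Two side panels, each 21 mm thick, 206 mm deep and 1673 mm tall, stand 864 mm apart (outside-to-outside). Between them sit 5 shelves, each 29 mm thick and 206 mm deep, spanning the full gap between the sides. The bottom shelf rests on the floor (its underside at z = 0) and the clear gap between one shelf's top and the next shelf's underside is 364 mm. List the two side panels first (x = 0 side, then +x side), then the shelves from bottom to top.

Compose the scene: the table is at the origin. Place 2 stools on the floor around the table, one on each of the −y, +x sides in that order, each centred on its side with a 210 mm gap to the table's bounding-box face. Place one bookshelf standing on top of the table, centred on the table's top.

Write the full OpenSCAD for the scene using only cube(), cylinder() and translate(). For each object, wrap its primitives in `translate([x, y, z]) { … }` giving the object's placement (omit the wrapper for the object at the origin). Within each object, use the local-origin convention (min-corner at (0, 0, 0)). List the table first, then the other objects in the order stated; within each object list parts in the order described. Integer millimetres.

translate([0, 0, 651]) cube([1166, 612, 29]);
translate([49, 49, 0]) cube([80, 80, 651]);
translate([1037, 49, 0]) cube([80, 80, 651]);
translate([49, 483, 0]) cube([80, 80, 651]);
translate([1037, 483, 0]) cube([80, 80, 651]);
translate([438, -492, 0]) {
  translate([0, 0, 371]) cube([290, 282, 30]);
  translate([22, 22, 0]) cylinder(h = 371, r = 22);
  translate([268, 22, 0]) cylinder(h = 371, r = 22);
  translate([22, 260, 0]) cylinder(h = 371, r = 22);
  translate([268, 260, 0]) cylinder(h = 371, r = 22);
}
translate([1376, 165, 0]) {
  translate([0, 0, 371]) cube([290, 282, 30]);
  translate([22, 22, 0]) cylinder(h = 371, r = 22);
  translate([268, 22, 0]) cylinder(h = 371, r = 22);
  translate([22, 260, 0]) cylinder(h = 371, r = 22);
  translate([268, 260, 0]) cylinder(h = 371, r = 22);
}
translate([151, 203, 680]) {
  cube([21, 206, 1673]);
  translate([843, 0, 0]) cube([21, 206, 1673]);
  translate([21, 0, 0]) cube([822, 206, 29]);
  translate([21, 0, 393]) cube([822, 206, 29]);
  translate([21, 0, 786]) cube([822, 206, 29]);
  translate([21, 0, 1179]) cube([822, 206, 29]);
  translate([21, 0, 1572]) cube([822, 206, 29]);
}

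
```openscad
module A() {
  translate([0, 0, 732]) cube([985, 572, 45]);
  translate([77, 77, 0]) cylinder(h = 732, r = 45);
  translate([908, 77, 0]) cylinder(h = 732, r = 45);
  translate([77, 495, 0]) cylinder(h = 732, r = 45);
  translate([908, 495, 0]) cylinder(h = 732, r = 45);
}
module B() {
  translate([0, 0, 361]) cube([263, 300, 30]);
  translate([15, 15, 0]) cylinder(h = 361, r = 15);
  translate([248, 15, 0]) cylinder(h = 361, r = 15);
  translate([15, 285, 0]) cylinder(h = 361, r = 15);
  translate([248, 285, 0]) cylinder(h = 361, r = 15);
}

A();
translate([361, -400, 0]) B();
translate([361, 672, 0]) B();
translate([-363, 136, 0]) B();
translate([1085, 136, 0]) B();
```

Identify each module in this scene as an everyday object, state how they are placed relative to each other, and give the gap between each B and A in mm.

Each stool's nearest face is 100 mm from the table's bounding box.

A is a table. B is a stool. Four stools sit around the table at the −y, +y, −x, +x sides. The gap between each stool and the table is 100 mm.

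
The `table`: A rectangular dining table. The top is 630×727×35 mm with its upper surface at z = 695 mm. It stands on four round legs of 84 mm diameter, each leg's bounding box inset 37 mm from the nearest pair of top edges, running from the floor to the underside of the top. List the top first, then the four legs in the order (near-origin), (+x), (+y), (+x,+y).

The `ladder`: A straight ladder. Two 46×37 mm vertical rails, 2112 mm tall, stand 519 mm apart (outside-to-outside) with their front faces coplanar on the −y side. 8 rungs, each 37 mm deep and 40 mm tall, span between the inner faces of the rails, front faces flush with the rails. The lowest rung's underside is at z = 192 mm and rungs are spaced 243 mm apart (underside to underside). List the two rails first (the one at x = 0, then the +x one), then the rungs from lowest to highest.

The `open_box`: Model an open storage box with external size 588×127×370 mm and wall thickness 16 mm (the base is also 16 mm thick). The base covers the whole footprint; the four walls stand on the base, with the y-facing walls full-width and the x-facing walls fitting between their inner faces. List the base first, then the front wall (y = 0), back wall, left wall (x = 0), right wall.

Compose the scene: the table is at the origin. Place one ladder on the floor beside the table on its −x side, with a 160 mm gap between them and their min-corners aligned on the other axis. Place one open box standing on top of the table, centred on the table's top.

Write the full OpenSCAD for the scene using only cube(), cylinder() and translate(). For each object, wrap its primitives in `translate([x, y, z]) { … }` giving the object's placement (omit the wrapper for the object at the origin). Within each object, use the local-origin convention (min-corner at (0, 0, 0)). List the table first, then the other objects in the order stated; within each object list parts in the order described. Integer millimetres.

translate([0, 0, 660]) cube([630, 727, 35]);
translate([79, 79, 0]) cylinder(h = 660, r = 42);
translate([551, 79, 0]) cylinder(h = 660, r = 42);
translate([79, 648, 0]) cylinder(h = 660, r = 42);
translate([551, 648, 0]) cylinder(h = 660, r = 42);
translate([-679, 0, 0]) {
  cube([46, 37, 2112]);
  translate([473, 0, 0]) cube([46, 37, 2112]);
  translate([46, 0, 192]) cube([427, 37, 40]);
  translate([46, 0, 435]) cube([427, 37, 40]);
  translate([46, 0, 678]) cube([427, 37, 40]);
  translate([46, 0, 921]) cube([427, 37, 40]);
  translate([46, 0, 1164]) cube([427, 37, 40]);
  translate([46, 0, 1407]) cube([427, 37, 40]);
  translate([46, 0, 1650]) cube([427, 37, 40]);
  translate([46, 0, 1893]) cube([427, 37, 40]);
}
translate([21, 300, 695]) {
  cube([588, 127, 16]);
  translate([0, 0, 16]) cube([588, 16, 354]);
  translate([0, 111, 16]) cube([588, 16, 354]);
  translate([0, 16, 16]) cube([16, 95, 354]);
  translate([572, 16, 16]) cube([16, 95, 354]);
}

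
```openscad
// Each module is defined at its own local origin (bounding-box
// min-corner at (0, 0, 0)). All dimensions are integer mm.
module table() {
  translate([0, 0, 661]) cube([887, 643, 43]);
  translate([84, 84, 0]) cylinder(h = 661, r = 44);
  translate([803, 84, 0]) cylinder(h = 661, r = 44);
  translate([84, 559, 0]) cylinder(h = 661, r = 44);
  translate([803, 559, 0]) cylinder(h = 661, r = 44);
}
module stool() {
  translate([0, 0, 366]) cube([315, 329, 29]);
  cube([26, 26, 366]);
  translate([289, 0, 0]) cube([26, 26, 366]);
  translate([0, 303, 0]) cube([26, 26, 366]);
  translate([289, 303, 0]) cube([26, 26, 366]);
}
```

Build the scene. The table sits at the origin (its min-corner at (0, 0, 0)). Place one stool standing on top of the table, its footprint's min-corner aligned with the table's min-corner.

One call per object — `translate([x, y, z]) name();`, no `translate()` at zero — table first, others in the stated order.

table();
translate([0, 0, 704]) stool();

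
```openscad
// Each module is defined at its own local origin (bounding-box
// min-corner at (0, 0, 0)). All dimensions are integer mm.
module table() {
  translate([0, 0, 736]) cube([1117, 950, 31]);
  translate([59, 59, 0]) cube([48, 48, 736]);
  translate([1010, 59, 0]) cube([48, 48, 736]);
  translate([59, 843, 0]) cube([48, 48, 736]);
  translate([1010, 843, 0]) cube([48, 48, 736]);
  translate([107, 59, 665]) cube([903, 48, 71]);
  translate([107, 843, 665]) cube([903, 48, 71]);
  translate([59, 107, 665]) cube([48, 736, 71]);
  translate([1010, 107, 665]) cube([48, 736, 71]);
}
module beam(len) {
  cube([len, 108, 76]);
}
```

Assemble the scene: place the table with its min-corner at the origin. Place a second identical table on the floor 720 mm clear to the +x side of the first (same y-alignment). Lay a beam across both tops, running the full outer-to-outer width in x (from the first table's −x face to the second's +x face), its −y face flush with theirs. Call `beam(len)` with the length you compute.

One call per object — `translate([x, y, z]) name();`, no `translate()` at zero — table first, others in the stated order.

table();
translate([1837, 0, 0]) table();
translate([0, 0, 767]) beam(2954);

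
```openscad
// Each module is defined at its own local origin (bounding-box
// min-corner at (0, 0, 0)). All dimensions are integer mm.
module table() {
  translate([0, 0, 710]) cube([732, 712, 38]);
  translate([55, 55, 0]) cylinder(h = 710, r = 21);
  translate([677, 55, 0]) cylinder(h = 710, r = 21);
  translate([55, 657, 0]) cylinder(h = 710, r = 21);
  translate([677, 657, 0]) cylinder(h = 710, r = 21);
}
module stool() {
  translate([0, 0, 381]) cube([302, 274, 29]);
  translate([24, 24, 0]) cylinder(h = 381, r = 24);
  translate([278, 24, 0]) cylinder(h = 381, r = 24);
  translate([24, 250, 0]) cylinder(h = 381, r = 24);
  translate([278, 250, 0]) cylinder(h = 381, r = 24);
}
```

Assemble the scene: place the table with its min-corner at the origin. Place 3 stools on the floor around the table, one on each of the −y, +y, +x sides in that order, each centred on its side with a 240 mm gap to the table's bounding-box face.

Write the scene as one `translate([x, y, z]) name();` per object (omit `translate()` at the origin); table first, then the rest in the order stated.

table();
translate([215, -514, 0]) stool();
translate([215, 952, 0]) stool();
translate([972, 219, 0]) stool();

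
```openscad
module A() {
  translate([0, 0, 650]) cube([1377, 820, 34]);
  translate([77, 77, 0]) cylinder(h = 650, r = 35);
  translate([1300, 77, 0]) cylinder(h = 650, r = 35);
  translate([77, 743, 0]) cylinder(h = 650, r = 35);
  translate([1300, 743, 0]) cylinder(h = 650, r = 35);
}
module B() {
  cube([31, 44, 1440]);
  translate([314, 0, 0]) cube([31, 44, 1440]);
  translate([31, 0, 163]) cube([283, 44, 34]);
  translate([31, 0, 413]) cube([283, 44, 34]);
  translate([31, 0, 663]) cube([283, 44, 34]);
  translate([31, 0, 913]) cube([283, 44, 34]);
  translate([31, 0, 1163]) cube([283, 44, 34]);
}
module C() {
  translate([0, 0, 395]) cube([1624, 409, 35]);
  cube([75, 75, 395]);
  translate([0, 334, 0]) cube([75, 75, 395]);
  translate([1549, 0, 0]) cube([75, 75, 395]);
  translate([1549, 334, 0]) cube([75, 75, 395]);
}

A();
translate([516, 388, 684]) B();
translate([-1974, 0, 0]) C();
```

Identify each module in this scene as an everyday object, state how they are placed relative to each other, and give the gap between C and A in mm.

A is a table. B is a ladder. C is a bench. The ladder is on top of the table, centred. The bench is on the floor beside the table on its −x side. The gap between the bench and the table is 350 mm.

The bench's nearest face is 350 mm from the table's −x face.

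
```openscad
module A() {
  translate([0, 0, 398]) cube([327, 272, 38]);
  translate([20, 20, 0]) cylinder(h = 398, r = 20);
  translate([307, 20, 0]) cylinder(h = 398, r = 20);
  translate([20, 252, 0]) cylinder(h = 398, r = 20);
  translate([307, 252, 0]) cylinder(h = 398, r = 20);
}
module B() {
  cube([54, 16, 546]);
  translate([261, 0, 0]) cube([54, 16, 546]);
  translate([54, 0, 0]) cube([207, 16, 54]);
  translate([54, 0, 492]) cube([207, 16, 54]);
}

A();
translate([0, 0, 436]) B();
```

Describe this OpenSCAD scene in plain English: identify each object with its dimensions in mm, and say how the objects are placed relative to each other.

A is a simple wooden stool: a rectangular seat 327 mm (x) by 272 mm (y), 38 mm thick, top face at z = 436 mm, on four round legs, each 40 mm in diameter. The legs rest on z = 0, each leg's axis is inset half a diameter from the nearest pair of seat edges (so the leg's bounding box is flush with the corner).

B is a rectangular picture frame lying in the x–z plane (depth along y). The opening is 207 mm wide (x) by 438 mm tall (z), surrounded by a border 54 mm wide on all four sides. The frame is 16 mm deep and is made of two full-height vertical stiles with two horizontal rails fitted between them.

The picture frame is on top of the stool.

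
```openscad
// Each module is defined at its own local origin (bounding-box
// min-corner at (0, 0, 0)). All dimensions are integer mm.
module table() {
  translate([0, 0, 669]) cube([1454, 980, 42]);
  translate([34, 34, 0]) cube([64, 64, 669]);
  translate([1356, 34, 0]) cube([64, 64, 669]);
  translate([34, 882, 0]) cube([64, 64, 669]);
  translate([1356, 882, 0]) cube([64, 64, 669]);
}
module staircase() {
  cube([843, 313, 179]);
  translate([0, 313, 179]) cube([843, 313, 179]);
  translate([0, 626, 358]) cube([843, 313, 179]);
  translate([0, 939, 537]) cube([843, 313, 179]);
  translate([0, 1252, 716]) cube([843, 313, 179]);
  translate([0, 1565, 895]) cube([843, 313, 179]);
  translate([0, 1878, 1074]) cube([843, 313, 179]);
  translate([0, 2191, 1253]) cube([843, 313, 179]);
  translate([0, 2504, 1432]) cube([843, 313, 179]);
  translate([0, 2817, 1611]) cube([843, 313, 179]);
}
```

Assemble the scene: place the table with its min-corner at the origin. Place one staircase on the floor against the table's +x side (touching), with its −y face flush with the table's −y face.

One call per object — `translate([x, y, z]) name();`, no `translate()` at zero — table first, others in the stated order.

table();
translate([1454, 0, 0]) staircase();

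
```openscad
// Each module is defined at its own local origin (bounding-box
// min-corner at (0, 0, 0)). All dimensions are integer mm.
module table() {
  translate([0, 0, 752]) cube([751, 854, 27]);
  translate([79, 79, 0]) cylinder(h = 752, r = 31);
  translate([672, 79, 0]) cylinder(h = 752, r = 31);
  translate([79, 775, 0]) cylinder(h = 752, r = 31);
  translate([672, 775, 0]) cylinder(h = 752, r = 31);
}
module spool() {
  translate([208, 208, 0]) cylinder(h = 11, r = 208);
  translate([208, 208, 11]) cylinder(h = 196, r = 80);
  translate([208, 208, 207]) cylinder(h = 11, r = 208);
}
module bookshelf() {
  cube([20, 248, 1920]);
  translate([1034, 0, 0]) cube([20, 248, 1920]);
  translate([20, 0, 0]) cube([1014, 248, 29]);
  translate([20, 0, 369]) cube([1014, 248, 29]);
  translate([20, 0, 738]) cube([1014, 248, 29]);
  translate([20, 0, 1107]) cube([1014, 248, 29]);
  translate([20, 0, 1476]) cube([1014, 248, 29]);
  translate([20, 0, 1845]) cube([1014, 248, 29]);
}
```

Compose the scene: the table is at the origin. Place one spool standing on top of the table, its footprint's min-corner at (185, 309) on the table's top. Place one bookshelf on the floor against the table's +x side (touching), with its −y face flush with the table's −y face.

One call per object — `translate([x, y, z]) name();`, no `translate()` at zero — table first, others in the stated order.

table();
translate([185, 309, 779]) spool();
translate([751, 0, 0]) bookshelf();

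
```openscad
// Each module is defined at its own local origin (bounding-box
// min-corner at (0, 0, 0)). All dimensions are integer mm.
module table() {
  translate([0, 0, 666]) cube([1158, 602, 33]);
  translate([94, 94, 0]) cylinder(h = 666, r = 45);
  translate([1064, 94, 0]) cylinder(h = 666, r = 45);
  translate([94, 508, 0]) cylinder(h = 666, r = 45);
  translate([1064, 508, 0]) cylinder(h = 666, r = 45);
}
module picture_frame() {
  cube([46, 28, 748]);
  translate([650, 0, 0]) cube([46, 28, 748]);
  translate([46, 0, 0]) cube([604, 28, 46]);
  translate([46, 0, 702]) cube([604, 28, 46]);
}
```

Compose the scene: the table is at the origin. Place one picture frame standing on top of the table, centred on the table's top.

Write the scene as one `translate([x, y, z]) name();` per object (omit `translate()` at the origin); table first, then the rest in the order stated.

table();
translate([231, 287, 699]) picture_frame();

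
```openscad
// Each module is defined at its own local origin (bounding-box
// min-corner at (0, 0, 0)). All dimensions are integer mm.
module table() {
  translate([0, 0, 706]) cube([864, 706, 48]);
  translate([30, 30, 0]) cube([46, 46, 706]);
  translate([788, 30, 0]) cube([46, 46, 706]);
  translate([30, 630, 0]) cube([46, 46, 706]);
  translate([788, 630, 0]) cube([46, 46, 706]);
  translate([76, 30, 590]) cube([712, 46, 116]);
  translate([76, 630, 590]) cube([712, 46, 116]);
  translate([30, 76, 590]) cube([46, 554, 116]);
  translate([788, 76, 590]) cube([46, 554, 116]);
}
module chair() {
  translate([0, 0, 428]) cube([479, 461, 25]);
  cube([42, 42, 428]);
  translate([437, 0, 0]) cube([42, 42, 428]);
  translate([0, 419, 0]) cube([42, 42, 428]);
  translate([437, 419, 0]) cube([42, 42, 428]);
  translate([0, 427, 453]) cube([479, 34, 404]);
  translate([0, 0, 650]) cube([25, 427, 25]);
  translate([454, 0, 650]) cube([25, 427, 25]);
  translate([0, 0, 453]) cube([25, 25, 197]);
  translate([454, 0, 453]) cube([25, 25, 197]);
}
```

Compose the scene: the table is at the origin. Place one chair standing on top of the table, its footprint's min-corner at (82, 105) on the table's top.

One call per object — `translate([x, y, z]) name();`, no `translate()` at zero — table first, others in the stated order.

table();
translate([82, 105, 754]) chair();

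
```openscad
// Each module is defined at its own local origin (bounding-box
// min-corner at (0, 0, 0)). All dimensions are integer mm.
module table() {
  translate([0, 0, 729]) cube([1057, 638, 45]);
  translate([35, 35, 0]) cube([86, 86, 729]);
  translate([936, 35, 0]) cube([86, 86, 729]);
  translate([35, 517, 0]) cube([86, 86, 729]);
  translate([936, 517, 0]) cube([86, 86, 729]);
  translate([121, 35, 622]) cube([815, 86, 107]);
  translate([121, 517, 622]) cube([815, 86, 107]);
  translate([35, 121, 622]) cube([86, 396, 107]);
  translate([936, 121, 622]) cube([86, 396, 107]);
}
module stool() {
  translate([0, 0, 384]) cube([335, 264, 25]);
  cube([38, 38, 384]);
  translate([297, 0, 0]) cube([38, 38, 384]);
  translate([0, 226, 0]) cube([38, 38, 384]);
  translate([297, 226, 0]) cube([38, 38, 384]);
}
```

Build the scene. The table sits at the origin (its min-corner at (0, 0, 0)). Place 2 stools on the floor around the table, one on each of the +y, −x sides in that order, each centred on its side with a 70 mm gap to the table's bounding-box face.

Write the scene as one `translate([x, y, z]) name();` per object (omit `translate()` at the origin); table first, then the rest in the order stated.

table();
translate([361, 708, 0]) stool();
translate([-405, 187, 0]) stool();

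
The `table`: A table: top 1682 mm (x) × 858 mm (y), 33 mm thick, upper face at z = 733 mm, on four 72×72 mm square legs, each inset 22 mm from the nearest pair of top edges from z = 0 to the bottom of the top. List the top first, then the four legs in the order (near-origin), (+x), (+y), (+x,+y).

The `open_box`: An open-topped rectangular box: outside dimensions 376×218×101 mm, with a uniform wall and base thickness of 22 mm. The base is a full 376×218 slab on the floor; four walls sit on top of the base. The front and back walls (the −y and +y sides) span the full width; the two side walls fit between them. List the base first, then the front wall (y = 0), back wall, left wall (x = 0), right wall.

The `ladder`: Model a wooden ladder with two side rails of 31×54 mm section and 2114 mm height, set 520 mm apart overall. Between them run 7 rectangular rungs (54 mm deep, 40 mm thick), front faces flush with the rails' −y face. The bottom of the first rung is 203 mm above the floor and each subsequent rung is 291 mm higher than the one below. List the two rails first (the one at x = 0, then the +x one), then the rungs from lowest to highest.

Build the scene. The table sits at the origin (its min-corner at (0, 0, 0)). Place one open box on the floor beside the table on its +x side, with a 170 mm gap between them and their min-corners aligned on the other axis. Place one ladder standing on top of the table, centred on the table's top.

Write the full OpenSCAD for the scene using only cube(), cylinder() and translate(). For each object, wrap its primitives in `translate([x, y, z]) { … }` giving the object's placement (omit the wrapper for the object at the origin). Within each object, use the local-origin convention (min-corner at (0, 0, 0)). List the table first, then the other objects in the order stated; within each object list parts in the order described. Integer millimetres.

translate([0, 0, 700]) cube([1682, 858, 33]);
translate([22, 22, 0]) cube([72, 72, 700]);
translate([1588, 22, 0]) cube([72, 72, 700]);
translate([22, 764, 0]) cube([72, 72, 700]);
translate([1588, 764, 0]) cube([72, 72, 700]);
translate([1852, 0, 0]) {
  cube([376, 218, 22]);
  translate([0, 0, 22]) cube([376, 22, 79]);
  translate([0, 196, 22]) cube([376, 22, 79]);
  translate([0, 22, 22]) cube([22, 174, 79]);
  translate([354, 22, 22]) cube([22, 174, 79]);
}
translate([581, 402, 733]) {
  cube([31, 54, 2114]);
  translate([489, 0, 0]) cube([31, 54, 2114]);
  translate([31, 0, 203]) cube([458, 54, 40]);
  translate([31, 0, 494]) cube([458, 54, 40]);
  translate([31, 0, 785]) cube([458, 54, 40]);
  translate([31, 0, 1076]) cube([458, 54, 40]);
  translate([31, 0, 1367]) cube([458, 54, 40]);
  translate([31, 0, 1658]) cube([458, 54, 40]);
  translate([31, 0, 1949]) cube([458, 54, 40]);
}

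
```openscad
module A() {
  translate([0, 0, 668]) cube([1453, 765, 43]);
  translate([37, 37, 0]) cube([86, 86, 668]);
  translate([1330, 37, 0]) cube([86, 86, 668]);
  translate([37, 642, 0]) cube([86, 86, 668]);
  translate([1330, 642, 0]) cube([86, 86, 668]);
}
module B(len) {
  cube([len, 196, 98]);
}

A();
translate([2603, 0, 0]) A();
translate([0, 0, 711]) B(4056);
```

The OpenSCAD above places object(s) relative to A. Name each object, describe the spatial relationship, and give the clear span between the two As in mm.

A is a table. B is a beam. A beam spans the tops of two tables. The clear span between the two tables is 1150 mm.

Second table starts at x = 2603; first ends at x = 1453; clear span = 2603 − 1453 = 1150 mm.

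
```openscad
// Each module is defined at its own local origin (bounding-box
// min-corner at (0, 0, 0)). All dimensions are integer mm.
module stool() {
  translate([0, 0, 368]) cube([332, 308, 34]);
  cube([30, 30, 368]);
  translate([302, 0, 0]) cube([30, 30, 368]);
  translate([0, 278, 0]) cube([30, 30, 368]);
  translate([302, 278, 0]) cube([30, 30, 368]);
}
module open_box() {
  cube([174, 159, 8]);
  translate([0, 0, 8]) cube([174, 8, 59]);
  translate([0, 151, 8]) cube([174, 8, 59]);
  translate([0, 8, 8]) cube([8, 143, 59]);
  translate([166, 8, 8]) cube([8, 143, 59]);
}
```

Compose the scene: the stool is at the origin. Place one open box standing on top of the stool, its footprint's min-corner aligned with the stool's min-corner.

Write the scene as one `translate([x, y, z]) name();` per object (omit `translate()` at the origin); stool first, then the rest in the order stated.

stool();
translate([0, 0, 402]) open_box();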